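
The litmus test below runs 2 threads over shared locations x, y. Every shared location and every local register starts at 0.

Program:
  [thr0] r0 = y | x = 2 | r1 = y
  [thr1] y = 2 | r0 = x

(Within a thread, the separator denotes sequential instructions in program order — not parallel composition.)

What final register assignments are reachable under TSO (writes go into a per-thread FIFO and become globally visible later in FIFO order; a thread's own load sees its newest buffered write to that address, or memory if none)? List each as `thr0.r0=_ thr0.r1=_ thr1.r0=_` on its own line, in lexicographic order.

outcome vector order: (thr0.r0,thr0.r1,thr1.r0)
|TSO outcomes| = 6

thr0.r0=0 thr0.r1=0 thr1.r0=0
thr0.r0=0 thr0.r1=0 thr1.r0=2
thr0.r0=0 thr0.r1=2 thr1.r0=0
thr0.r0=0 thr0.r1=2 thr1.r0=2
thr0.r0=2 thr0.r1=2 thr1.r0=0
thr0.r0=2 thr0.r1=2 thr1.r0=2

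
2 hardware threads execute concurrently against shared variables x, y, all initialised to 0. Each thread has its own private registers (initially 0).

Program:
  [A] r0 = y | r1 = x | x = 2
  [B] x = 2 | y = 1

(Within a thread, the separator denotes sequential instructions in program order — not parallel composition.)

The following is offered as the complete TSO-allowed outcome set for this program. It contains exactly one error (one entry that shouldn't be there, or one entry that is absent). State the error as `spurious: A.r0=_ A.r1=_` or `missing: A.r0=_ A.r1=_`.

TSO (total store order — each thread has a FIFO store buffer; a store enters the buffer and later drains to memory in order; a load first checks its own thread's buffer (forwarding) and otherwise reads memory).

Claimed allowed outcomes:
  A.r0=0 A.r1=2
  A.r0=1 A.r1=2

missing: A.r0=0 A.r1=0

outcome vector order: (A.r0,A.r1)
under TSO → (0,0); (0,2); (1,2)
TSO∖claimed = {(0,0)}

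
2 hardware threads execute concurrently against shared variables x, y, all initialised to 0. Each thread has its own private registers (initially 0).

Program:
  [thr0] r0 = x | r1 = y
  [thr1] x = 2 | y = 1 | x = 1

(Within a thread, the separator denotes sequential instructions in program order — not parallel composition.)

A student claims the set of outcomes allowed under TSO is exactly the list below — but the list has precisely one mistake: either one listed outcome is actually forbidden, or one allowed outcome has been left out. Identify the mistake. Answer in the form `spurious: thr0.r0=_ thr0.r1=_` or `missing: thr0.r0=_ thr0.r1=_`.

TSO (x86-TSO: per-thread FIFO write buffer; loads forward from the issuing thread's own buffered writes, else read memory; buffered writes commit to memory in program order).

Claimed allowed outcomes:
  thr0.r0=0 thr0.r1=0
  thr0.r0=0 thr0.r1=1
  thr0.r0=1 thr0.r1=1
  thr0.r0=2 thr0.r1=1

outcome vector order: (thr0.r0,thr0.r1)
under TSO → (0,0) (0,1) (1,1) (2,0) (2,1)
TSO∖claimed = {(2,0)}

missing: thr0.r0=2 thr0.r1=0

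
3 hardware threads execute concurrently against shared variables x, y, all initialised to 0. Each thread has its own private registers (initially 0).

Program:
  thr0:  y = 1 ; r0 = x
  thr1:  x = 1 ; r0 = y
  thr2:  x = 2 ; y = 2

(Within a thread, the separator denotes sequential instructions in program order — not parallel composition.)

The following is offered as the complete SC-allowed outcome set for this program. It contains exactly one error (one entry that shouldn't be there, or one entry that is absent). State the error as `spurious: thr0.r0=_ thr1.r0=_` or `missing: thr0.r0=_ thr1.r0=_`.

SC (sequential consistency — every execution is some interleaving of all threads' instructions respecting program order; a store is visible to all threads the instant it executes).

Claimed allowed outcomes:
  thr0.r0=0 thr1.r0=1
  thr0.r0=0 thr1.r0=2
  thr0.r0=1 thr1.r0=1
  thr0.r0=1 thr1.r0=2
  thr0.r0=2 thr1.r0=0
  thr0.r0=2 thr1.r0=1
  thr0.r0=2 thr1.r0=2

outcome vector order: (thr0.r0,thr1.r0)
SC: 8 outcomes — {(0,1), (0,2), (1,0), (1,1), (1,2), (2,0), (2,1), (2,2)}
SC∖claimed = {(1,0)}

missing: thr0.r0=1 thr1.r0=0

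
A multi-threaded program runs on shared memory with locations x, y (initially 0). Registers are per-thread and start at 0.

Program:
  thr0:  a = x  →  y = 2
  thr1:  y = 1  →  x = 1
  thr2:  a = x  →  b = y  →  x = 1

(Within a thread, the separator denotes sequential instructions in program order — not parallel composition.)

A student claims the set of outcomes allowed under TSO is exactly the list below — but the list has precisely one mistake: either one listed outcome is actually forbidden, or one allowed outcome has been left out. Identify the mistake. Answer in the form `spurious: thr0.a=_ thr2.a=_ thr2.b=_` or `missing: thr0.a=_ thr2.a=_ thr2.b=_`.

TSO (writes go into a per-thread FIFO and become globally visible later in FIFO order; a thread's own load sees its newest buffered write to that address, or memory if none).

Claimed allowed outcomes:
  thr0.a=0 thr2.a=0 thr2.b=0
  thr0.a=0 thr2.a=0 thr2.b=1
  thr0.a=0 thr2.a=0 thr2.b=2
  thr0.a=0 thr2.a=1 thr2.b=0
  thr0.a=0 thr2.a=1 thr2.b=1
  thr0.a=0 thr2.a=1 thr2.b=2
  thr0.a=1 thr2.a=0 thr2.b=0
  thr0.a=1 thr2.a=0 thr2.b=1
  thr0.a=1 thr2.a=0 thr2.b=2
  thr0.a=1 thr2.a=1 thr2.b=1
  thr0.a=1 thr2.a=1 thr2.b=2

outcome vector order: (thr0.a,thr2.a,thr2.b)
TSO: 10 outcomes — {000, 001, 002, 011, 012, 100, 101, 102, 111, 112}
claimed∖TSO = {010}

spurious: thr0.a=0 thr2.a=1 thr2.b=0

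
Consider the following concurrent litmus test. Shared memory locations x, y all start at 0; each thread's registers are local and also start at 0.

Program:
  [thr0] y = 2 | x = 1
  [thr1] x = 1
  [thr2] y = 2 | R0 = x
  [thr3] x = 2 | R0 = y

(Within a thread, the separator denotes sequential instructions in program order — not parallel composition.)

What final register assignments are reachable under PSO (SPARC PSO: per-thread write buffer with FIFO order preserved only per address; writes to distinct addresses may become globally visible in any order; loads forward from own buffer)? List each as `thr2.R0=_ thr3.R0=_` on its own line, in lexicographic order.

outcome vector order: (thr2.R0,thr3.R0)
|PSO outcomes| = 6

thr2.R0=0 thr3.R0=0
thr2.R0=0 thr3.R0=2
thr2.R0=1 thr3.R0=0
thr2.R0=1 thr3.R0=2
thr2.R0=2 thr3.R0=0
thr2.R0=2 thr3.R0=2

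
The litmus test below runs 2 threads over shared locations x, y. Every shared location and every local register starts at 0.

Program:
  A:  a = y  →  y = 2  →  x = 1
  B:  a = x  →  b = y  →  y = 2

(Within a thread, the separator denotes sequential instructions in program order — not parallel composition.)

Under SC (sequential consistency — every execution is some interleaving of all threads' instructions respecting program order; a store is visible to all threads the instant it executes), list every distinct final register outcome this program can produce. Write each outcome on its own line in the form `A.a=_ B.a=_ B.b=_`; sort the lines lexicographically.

A.a=0 B.a=0 B.b=0
A.a=0 B.a=0 B.b=2
A.a=0 B.a=1 B.b=2
A.a=2 B.a=0 B.b=0

outcome vector order: (A.a,B.a,B.b)
|SC outcomes| = 4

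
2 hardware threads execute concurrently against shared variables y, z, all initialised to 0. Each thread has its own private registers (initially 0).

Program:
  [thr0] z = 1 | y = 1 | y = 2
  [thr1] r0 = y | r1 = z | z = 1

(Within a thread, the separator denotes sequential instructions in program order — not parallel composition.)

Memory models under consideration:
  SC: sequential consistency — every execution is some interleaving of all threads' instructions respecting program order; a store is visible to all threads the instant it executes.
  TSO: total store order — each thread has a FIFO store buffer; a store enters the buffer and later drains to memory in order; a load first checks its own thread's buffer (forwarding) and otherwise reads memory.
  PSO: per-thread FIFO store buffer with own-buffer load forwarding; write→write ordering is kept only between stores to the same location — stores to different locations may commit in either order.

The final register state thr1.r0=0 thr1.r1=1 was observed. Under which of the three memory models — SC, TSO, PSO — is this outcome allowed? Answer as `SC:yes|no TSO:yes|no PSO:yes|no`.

outcome vector order: (thr1.r0,thr1.r1)
SC (4): <0 0>; <0 1>; <1 1>; <2 1>
TSO (4): <0 0>; <0 1>; <1 1>; <2 1>
PSO (6): <0 0>; <0 1>; <1 0>; <1 1>; <2 0>; <2 1>
target <0 1> ∈ {SC,TSO,PSO}

SC:yes TSO:yes PSO:yes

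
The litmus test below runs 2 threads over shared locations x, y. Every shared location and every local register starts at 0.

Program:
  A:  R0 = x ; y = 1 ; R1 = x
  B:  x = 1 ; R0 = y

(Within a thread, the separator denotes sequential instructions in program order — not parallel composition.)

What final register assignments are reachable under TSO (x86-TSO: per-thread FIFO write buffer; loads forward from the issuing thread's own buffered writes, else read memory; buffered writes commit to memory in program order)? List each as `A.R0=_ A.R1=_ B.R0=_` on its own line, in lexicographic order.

outcome vector order: (A.R0,A.R1,B.R0)
|TSO outcomes| = 6

A.R0=0 A.R1=0 B.R0=0
A.R0=0 A.R1=0 B.R0=1
A.R0=0 A.R1=1 B.R0=0
A.R0=0 A.R1=1 B.R0=1
A.R0=1 A.R1=1 B.R0=0
A.R0=1 A.R1=1 B.R0=1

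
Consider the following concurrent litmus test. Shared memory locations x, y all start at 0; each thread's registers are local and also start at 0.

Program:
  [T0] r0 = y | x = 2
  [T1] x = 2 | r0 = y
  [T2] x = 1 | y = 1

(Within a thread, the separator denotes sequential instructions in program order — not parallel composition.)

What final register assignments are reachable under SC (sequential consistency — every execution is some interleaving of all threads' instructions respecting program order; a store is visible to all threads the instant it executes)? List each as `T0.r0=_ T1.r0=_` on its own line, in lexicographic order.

outcome vector order: (T0.r0,T1.r0)
|SC outcomes| = 4

T0.r0=0 T1.r0=0
T0.r0=0 T1.r0=1
T0.r0=1 T1.r0=0
T0.r0=1 T1.r0=1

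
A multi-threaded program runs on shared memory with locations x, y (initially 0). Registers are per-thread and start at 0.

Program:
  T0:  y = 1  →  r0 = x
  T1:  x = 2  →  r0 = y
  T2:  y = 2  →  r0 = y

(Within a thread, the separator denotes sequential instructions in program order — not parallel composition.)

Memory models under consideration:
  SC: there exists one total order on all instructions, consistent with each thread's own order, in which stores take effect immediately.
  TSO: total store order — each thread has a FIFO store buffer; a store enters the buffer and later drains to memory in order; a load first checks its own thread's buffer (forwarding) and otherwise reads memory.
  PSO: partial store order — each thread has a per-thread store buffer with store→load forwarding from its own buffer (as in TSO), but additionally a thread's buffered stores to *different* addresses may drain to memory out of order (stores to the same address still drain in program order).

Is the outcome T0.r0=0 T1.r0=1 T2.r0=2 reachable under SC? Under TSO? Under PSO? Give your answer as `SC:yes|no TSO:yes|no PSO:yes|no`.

outcome vector order: (T0.r0,T1.r0,T2.r0)
[SC] allowed = {011; 012; 022; 201; 202; 211; 212; 221; 222}
[TSO] allowed = {001; 002; 011; 012; 021; 022; 201; 202; 211; 212; 221; 222}
[PSO] allowed = {001; 002; 011; 012; 021; 022; 201; 202; 211; 212; 221; 222}
target 012 ∈ {SC,TSO,PSO}

SC:yes TSO:yes PSO:yes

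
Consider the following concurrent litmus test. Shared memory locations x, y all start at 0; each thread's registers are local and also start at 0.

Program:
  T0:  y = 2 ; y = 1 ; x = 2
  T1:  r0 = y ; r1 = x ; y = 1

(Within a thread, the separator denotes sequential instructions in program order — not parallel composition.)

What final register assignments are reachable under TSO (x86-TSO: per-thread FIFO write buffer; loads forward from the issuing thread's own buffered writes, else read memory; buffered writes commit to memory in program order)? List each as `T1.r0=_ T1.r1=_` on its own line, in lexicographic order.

outcome vector order: (T1.r0,T1.r1)
|TSO outcomes| = 6

T1.r0=0 T1.r1=0
T1.r0=0 T1.r1=2
T1.r0=1 T1.r1=0
T1.r0=1 T1.r1=2
T1.r0=2 T1.r1=0
T1.r0=2 T1.r1=2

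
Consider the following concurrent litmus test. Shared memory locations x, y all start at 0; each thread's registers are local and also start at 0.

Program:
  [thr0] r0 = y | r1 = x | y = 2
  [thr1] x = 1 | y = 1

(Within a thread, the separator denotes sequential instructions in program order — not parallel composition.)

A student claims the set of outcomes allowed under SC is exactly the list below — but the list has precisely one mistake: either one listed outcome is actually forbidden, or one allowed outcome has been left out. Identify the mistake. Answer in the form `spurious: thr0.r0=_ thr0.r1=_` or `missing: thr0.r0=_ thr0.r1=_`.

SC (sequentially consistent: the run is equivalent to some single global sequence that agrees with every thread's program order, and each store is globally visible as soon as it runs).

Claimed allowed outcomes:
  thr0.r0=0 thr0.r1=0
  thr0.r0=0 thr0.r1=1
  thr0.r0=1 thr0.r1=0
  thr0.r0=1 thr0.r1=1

outcome vector order: (thr0.r0,thr0.r1)
SC (3): <0 0>; <0 1>; <1 1>
claimed∖SC = {<1 0>}

spurious: thr0.r0=1 thr0.r1=0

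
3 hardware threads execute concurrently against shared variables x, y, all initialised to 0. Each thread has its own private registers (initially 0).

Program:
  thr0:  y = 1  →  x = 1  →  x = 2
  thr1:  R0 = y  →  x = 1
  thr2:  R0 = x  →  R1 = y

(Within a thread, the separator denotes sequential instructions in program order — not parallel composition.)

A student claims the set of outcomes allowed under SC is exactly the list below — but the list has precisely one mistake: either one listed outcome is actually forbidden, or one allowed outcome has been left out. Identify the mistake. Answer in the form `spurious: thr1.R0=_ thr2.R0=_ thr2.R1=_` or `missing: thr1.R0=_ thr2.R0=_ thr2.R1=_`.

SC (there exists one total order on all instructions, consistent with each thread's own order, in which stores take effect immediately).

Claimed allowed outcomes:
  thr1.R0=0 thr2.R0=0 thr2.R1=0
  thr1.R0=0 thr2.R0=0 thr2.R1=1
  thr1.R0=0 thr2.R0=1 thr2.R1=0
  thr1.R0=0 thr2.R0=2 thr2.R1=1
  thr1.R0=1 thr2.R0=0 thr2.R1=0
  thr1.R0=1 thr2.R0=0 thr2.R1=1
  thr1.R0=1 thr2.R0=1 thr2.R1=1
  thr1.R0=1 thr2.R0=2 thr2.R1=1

outcome vector order: (thr1.R0,thr2.R0,thr2.R1)
under SC → <0 0 0>; <0 0 1>; <0 1 0>; <0 1 1>; <0 2 1>; <1 0 0>; <1 0 1>; <1 1 1>; <1 2 1>
SC∖claimed = {<0 1 1>}

missing: thr1.R0=0 thr2.R0=1 thr2.R1=1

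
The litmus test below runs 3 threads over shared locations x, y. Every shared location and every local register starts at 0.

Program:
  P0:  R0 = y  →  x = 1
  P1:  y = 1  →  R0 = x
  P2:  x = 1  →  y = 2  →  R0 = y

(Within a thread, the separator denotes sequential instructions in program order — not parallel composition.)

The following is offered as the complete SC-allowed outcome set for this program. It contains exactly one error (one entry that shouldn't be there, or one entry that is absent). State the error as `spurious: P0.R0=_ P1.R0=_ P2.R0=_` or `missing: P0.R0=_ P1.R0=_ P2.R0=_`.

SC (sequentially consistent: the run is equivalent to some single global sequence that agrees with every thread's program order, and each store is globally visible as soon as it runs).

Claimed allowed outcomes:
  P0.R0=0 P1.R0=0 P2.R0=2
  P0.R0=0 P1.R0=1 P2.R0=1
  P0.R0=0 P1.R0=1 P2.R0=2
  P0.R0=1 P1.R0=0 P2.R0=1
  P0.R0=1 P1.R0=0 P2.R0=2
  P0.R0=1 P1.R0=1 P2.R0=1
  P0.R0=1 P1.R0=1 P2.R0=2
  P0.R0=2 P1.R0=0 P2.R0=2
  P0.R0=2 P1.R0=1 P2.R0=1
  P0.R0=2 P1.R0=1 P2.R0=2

spurious: P0.R0=1 P1.R0=0 P2.R0=1

outcome vector order: (P0.R0,P1.R0,P2.R0)
SC (9): 0/0/2, 0/1/1, 0/1/2, 1/0/2, 1/1/1, 1/1/2, 2/0/2, 2/1/1, 2/1/2
claimed∖SC = {1/0/1}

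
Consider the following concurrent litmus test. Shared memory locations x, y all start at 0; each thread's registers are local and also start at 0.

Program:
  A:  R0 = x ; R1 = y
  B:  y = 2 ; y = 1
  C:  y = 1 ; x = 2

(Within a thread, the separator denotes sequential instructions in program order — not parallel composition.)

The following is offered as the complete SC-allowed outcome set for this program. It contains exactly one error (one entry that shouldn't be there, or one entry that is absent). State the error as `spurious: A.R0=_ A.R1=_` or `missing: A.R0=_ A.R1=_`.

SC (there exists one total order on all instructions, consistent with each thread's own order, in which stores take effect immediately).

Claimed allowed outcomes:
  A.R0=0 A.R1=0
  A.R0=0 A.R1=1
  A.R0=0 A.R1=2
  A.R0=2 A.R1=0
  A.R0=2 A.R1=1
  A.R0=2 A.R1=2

spurious: A.R0=2 A.R1=0

outcome vector order: (A.R0,A.R1)
SC: 5 outcomes — {0/0, 0/1, 0/2, 2/1, 2/2}
claimed∖SC = {2/0}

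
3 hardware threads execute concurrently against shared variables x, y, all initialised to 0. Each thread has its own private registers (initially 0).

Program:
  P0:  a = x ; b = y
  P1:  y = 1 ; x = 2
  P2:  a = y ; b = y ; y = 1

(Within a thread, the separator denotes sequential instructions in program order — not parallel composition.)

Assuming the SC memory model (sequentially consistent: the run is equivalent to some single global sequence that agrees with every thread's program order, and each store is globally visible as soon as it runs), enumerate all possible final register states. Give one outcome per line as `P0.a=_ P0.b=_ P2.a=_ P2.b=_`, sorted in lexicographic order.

outcome vector order: (P0.a,P0.b,P2.a,P2.b)
|SC outcomes| = 9

P0.a=0 P0.b=0 P2.a=0 P2.b=0
P0.a=0 P0.b=0 P2.a=0 P2.b=1
P0.a=0 P0.b=0 P2.a=1 P2.b=1
P0.a=0 P0.b=1 P2.a=0 P2.b=0
P0.a=0 P0.b=1 P2.a=0 P2.b=1
P0.a=0 P0.b=1 P2.a=1 P2.b=1
P0.a=2 P0.b=1 P2.a=0 P2.b=0
P0.a=2 P0.b=1 P2.a=0 P2.b=1
P0.a=2 P0.b=1 P2.a=1 P2.b=1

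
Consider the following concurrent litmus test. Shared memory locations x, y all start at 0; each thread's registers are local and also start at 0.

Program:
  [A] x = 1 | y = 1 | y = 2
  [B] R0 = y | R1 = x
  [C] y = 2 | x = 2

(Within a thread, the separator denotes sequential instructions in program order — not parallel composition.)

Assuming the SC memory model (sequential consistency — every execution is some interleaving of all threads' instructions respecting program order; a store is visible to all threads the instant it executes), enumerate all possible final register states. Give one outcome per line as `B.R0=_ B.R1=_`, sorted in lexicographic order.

outcome vector order: (B.R0,B.R1)
|SC outcomes| = 8

B.R0=0 B.R1=0
B.R0=0 B.R1=1
B.R0=0 B.R1=2
B.R0=1 B.R1=1
B.R0=1 B.R1=2
B.R0=2 B.R1=0
B.R0=2 B.R1=1
B.R0=2 B.R1=2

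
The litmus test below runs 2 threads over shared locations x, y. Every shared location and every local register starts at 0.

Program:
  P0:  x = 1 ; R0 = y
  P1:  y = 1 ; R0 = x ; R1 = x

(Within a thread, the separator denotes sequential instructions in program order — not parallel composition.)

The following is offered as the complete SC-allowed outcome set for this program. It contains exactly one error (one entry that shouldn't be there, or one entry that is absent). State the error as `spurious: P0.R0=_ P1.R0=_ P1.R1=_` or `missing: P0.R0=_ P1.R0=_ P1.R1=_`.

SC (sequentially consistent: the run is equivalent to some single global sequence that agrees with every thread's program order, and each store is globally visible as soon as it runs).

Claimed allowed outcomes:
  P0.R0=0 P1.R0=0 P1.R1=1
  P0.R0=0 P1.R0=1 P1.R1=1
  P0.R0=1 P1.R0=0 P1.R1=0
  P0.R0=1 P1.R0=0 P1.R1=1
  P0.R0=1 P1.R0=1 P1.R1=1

outcome vector order: (P0.R0,P1.R0,P1.R1)
SC: 4 outcomes — {011, 100, 101, 111}
claimed∖SC = {001}

spurious: P0.R0=0 P1.R0=0 P1.R1=1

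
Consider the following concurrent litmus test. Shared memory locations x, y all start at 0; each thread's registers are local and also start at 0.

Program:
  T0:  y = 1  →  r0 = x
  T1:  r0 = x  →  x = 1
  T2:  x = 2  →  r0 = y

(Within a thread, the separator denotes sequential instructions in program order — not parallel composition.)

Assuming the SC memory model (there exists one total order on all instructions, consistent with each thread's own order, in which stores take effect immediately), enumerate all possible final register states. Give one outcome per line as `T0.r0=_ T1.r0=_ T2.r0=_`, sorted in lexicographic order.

outcome vector order: (T0.r0,T1.r0,T2.r0)
|SC outcomes| = 10

T0.r0=0 T1.r0=0 T2.r0=1
T0.r0=0 T1.r0=2 T2.r0=1
T0.r0=1 T1.r0=0 T2.r0=0
T0.r0=1 T1.r0=0 T2.r0=1
T0.r0=1 T1.r0=2 T2.r0=0
T0.r0=1 T1.r0=2 T2.r0=1
T0.r0=2 T1.r0=0 T2.r0=0
T0.r0=2 T1.r0=0 T2.r0=1
T0.r0=2 T1.r0=2 T2.r0=0
T0.r0=2 T1.r0=2 T2.r0=1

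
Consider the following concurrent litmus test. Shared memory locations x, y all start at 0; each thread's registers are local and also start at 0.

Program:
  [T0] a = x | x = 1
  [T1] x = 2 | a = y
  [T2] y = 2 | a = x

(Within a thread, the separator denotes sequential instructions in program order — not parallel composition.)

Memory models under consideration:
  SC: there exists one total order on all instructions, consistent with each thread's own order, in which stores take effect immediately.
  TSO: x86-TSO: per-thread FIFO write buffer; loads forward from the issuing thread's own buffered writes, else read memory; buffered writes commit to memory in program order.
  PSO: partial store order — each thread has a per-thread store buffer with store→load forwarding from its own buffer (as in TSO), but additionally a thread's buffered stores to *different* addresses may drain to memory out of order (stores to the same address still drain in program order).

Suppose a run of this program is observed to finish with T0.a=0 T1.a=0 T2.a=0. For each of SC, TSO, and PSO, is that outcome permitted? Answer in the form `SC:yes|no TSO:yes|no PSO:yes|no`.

outcome vector order: (T0.a,T1.a,T2.a)
[SC] allowed = {0/0/1; 0/0/2; 0/2/0; 0/2/1; 0/2/2; 2/0/1; 2/0/2; 2/2/0; 2/2/1; 2/2/2}
[TSO] allowed = {0/0/0; 0/0/1; 0/0/2; 0/2/0; 0/2/1; 0/2/2; 2/0/0; 2/0/1; 2/0/2; 2/2/0; 2/2/1; 2/2/2}
[PSO] allowed = {0/0/0; 0/0/1; 0/0/2; 0/2/0; 0/2/1; 0/2/2; 2/0/0; 2/0/1; 2/0/2; 2/2/0; 2/2/1; 2/2/2}
target 0/0/0 ∈ {TSO,PSO}

SC:no TSO:yes PSO:yes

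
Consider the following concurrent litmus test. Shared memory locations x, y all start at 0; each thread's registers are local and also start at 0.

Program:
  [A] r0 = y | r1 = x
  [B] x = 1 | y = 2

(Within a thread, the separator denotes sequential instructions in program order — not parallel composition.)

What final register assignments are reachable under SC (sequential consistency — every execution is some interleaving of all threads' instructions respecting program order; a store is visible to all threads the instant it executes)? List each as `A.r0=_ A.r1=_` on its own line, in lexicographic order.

outcome vector order: (A.r0,A.r1)
|SC outcomes| = 3

A.r0=0 A.r1=0
A.r0=0 A.r1=1
A.r0=2 A.r1=1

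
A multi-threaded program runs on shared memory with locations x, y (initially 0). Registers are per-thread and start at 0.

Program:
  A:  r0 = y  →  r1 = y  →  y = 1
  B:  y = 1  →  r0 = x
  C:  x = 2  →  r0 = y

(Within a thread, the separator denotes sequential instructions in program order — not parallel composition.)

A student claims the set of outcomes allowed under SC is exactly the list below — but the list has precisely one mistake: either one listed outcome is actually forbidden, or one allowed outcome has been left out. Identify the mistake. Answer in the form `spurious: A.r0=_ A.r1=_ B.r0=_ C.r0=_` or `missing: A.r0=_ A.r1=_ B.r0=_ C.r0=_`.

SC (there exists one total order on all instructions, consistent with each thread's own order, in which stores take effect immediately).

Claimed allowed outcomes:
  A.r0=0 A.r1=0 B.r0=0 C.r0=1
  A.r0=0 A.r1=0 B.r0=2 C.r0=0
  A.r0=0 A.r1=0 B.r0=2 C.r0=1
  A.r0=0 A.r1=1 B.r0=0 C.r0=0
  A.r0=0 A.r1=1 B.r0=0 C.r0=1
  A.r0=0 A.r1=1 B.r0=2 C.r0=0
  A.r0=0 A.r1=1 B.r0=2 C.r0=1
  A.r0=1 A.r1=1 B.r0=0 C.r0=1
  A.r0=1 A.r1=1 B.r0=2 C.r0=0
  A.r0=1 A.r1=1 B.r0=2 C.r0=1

spurious: A.r0=0 A.r1=1 B.r0=0 C.r0=0

outcome vector order: (A.r0,A.r1,B.r0,C.r0)
SC: 9 outcomes — {0001 0020 0021 0101 0120 0121 1101 1120 1121}
claimed∖SC = {0100}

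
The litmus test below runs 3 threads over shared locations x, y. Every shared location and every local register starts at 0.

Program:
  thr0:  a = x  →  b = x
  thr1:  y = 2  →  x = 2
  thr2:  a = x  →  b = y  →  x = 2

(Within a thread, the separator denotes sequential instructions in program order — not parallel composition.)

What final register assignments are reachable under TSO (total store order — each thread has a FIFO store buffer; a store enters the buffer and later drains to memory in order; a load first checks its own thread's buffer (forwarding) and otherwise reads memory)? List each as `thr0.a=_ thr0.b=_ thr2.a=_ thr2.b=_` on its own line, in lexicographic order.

outcome vector order: (thr0.a,thr0.b,thr2.a,thr2.b)
|TSO outcomes| = 9

thr0.a=0 thr0.b=0 thr2.a=0 thr2.b=0
thr0.a=0 thr0.b=0 thr2.a=0 thr2.b=2
thr0.a=0 thr0.b=0 thr2.a=2 thr2.b=2
thr0.a=0 thr0.b=2 thr2.a=0 thr2.b=0
thr0.a=0 thr0.b=2 thr2.a=0 thr2.b=2
thr0.a=0 thr0.b=2 thr2.a=2 thr2.b=2
thr0.a=2 thr0.b=2 thr2.a=0 thr2.b=0
thr0.a=2 thr0.b=2 thr2.a=0 thr2.b=2
thr0.a=2 thr0.b=2 thr2.a=2 thr2.b=2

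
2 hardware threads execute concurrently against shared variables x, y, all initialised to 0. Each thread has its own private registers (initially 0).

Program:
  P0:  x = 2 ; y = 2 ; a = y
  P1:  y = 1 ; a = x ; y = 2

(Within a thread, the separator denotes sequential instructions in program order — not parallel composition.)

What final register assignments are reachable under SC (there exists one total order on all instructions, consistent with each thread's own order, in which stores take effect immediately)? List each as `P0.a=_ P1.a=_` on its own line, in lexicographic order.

outcome vector order: (P0.a,P1.a)
|SC outcomes| = 3

P0.a=1 P1.a=2
P0.a=2 P1.a=0
P0.a=2 P1.a=2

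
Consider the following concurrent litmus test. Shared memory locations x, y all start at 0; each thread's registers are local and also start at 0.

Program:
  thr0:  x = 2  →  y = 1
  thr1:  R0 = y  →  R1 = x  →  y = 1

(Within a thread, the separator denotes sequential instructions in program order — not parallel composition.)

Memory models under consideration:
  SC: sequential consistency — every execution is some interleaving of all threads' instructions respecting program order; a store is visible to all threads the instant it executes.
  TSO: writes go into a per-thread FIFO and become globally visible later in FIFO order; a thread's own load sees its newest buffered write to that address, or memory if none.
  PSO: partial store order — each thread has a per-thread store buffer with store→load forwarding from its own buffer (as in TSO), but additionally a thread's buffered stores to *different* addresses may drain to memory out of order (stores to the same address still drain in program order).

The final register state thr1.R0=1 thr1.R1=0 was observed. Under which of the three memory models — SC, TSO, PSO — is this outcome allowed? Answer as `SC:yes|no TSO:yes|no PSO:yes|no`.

outcome vector order: (thr1.R0,thr1.R1)
under SC → 00, 02, 12
under TSO → 00, 02, 12
under PSO → 00, 02, 10, 12
target 10 ∈ {PSO}

SC:no TSO:no PSO:yes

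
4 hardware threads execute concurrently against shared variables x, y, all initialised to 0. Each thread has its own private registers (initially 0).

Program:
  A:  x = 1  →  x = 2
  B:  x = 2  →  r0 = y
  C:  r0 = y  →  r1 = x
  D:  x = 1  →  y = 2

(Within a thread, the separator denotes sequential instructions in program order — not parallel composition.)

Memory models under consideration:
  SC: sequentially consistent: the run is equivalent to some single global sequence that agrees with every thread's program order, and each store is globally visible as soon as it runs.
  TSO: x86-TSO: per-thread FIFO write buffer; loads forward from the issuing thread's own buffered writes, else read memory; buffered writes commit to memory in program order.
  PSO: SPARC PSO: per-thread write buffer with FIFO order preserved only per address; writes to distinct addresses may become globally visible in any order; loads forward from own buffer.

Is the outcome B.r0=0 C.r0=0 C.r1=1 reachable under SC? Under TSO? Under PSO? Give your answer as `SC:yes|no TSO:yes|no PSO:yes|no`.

SC:yes TSO:yes PSO:yes

outcome vector order: (B.r0,C.r0,C.r1)
under SC → <0 0 0> <0 0 1> <0 0 2> <0 2 1> <0 2 2> <2 0 0> <2 0 1> <2 0 2> <2 2 1> <2 2 2>
under TSO → <0 0 0> <0 0 1> <0 0 2> <0 2 1> <0 2 2> <2 0 0> <2 0 1> <2 0 2> <2 2 1> <2 2 2>
under PSO → <0 0 0> <0 0 1> <0 0 2> <0 2 0> <0 2 1> <0 2 2> <2 0 0> <2 0 1> <2 0 2> <2 2 0> <2 2 1> <2 2 2>
target <0 0 1> ∈ {SC,TSO,PSO}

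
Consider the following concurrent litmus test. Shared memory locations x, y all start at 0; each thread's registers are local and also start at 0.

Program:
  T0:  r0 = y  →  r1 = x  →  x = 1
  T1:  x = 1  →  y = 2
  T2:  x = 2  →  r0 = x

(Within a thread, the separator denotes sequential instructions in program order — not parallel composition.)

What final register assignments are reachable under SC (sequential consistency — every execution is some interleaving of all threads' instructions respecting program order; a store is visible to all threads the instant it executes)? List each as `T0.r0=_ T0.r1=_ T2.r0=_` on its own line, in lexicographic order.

T0.r0=0 T0.r1=0 T2.r0=1
T0.r0=0 T0.r1=0 T2.r0=2
T0.r0=0 T0.r1=1 T2.r0=1
T0.r0=0 T0.r1=1 T2.r0=2
T0.r0=0 T0.r1=2 T2.r0=1
T0.r0=0 T0.r1=2 T2.r0=2
T0.r0=2 T0.r1=1 T2.r0=1
T0.r0=2 T0.r1=1 T2.r0=2
T0.r0=2 T0.r1=2 T2.r0=1
T0.r0=2 T0.r1=2 T2.r0=2

outcome vector order: (T0.r0,T0.r1,T2.r0)
|SC outcomes| = 10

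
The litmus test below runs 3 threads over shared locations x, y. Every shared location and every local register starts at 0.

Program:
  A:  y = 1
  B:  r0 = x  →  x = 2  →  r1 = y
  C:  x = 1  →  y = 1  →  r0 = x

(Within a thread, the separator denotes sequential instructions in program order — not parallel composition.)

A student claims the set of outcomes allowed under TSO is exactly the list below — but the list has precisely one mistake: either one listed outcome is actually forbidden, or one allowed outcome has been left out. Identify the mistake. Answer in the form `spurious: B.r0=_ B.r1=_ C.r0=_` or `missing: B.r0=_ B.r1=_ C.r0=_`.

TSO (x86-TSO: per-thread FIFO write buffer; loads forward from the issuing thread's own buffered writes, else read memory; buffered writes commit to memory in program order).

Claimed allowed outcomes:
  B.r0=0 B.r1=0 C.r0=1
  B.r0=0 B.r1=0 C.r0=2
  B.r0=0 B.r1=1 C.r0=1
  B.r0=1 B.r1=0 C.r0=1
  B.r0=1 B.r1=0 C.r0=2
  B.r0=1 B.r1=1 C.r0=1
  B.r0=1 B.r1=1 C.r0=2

outcome vector order: (B.r0,B.r1,C.r0)
TSO: 8 outcomes — {001; 002; 011; 012; 101; 102; 111; 112}
TSO∖claimed = {012}

missing: B.r0=0 B.r1=1 C.r0=2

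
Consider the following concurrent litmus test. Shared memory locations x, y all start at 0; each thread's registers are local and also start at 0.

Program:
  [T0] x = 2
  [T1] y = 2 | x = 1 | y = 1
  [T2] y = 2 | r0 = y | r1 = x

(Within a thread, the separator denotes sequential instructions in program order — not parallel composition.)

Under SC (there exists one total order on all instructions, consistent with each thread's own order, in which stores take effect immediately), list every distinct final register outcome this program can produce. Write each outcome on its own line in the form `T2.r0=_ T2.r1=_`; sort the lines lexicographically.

outcome vector order: (T2.r0,T2.r1)
|SC outcomes| = 5

T2.r0=1 T2.r1=1
T2.r0=1 T2.r1=2
T2.r0=2 T2.r1=0
T2.r0=2 T2.r1=1
T2.r0=2 T2.r1=2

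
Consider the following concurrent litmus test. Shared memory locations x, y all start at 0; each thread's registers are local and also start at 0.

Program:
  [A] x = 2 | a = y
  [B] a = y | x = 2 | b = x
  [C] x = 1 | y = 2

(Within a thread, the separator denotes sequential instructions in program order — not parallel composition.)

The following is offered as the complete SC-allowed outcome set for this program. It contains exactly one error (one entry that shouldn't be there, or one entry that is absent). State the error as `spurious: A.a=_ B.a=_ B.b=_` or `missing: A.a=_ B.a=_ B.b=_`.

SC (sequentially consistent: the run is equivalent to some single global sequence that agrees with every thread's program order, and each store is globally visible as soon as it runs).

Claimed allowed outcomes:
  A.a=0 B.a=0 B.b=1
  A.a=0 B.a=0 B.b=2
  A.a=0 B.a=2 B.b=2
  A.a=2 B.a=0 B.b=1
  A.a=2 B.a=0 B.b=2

missing: A.a=2 B.a=2 B.b=2

outcome vector order: (A.a,B.a,B.b)
SC (6): 0/0/1; 0/0/2; 0/2/2; 2/0/1; 2/0/2; 2/2/2
SC∖claimed = {2/2/2}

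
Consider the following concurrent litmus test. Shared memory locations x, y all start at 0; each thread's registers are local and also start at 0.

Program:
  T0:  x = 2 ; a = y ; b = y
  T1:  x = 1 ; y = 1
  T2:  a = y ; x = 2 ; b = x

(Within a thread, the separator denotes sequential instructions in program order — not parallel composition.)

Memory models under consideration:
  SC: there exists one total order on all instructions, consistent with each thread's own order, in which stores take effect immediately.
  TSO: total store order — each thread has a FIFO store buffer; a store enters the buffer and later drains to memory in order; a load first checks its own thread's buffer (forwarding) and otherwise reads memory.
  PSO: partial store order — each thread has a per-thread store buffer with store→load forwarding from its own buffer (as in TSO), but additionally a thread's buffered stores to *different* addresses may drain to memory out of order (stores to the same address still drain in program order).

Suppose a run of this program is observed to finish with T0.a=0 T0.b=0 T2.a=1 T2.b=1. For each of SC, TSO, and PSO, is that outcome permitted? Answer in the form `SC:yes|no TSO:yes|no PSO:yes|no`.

outcome vector order: (T0.a,T0.b,T2.a,T2.b)
SC: 9 outcomes — {<0 0 0 1>; <0 0 0 2>; <0 0 1 2>; <0 1 0 1>; <0 1 0 2>; <0 1 1 2>; <1 1 0 1>; <1 1 0 2>; <1 1 1 2>}
TSO: 9 outcomes — {<0 0 0 1>; <0 0 0 2>; <0 0 1 2>; <0 1 0 1>; <0 1 0 2>; <0 1 1 2>; <1 1 0 1>; <1 1 0 2>; <1 1 1 2>}
PSO: 12 outcomes — {<0 0 0 1>; <0 0 0 2>; <0 0 1 1>; <0 0 1 2>; <0 1 0 1>; <0 1 0 2>; <0 1 1 1>; <0 1 1 2>; <1 1 0 1>; <1 1 0 2>; <1 1 1 1>; <1 1 1 2>}
target <0 0 1 1> ∈ {PSO}

SC:no TSO:no PSO:yes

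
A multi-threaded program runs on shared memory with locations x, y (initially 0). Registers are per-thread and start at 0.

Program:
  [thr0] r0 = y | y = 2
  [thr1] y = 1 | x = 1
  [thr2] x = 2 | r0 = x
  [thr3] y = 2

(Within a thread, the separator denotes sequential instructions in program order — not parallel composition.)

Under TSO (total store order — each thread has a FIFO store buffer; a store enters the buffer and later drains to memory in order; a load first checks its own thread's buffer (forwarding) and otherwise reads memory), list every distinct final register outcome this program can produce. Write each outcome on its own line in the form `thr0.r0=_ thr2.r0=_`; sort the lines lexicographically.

outcome vector order: (thr0.r0,thr2.r0)
|TSO outcomes| = 6

thr0.r0=0 thr2.r0=1
thr0.r0=0 thr2.r0=2
thr0.r0=1 thr2.r0=1
thr0.r0=1 thr2.r0=2
thr0.r0=2 thr2.r0=1
thr0.r0=2 thr2.r0=2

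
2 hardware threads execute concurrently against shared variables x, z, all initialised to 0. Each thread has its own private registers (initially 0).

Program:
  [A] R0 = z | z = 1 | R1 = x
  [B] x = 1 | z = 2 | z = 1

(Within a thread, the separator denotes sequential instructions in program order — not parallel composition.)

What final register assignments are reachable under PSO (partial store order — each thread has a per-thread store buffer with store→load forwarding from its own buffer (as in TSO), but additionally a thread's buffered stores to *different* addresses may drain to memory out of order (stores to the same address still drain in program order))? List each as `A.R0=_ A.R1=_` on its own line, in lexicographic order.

A.R0=0 A.R1=0
A.R0=0 A.R1=1
A.R0=1 A.R1=0
A.R0=1 A.R1=1
A.R0=2 A.R1=0
A.R0=2 A.R1=1

outcome vector order: (A.R0,A.R1)
|PSO outcomes| = 6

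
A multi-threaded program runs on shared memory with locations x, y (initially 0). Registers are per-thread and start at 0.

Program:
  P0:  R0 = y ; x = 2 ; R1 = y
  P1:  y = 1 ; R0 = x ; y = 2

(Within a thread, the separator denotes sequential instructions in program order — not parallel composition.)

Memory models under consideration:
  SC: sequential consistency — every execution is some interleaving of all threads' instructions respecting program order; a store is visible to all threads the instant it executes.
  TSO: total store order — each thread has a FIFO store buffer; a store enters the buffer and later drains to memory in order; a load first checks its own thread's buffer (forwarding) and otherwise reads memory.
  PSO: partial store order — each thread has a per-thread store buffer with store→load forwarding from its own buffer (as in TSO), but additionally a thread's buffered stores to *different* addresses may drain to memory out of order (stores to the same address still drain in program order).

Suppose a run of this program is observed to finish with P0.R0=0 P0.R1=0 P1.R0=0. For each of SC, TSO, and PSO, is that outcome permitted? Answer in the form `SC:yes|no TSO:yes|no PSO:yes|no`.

outcome vector order: (P0.R0,P0.R1,P1.R0)
SC: 10 outcomes — {002; 010; 012; 020; 022; 110; 112; 120; 122; 220}
TSO: 11 outcomes — {000; 002; 010; 012; 020; 022; 110; 112; 120; 122; 220}
PSO: 11 outcomes — {000; 002; 010; 012; 020; 022; 110; 112; 120; 122; 220}
target 000 ∈ {TSO,PSO}

SC:no TSO:yes PSO:yes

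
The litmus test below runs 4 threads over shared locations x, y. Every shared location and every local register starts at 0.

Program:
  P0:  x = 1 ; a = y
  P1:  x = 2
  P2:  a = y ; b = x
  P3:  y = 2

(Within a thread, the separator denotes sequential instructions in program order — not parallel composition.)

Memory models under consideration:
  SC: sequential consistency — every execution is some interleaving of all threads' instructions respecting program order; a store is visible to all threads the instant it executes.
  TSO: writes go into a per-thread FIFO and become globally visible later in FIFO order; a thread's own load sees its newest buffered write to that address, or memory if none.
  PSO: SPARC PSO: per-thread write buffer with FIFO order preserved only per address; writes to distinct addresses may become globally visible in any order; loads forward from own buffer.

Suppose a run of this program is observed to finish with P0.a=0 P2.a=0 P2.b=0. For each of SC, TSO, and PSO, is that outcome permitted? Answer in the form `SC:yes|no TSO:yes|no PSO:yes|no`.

outcome vector order: (P0.a,P2.a,P2.b)
SC: 11 outcomes — {000; 001; 002; 021; 022; 200; 201; 202; 220; 221; 222}
TSO: 12 outcomes — {000; 001; 002; 020; 021; 022; 200; 201; 202; 220; 221; 222}
PSO: 12 outcomes — {000; 001; 002; 020; 021; 022; 200; 201; 202; 220; 221; 222}
target 000 ∈ {SC,TSO,PSO}

SC:yes TSO:yes PSO:yes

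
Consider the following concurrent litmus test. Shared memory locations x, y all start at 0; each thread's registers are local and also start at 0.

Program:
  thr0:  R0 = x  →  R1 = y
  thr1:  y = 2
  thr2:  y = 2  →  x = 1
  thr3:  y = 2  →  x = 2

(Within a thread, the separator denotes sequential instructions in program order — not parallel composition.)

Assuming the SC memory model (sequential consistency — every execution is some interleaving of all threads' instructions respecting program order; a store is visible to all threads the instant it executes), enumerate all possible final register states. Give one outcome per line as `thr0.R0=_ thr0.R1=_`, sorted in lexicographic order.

thr0.R0=0 thr0.R1=0
thr0.R0=0 thr0.R1=2
thr0.R0=1 thr0.R1=2
thr0.R0=2 thr0.R1=2

outcome vector order: (thr0.R0,thr0.R1)
|SC outcomes| = 4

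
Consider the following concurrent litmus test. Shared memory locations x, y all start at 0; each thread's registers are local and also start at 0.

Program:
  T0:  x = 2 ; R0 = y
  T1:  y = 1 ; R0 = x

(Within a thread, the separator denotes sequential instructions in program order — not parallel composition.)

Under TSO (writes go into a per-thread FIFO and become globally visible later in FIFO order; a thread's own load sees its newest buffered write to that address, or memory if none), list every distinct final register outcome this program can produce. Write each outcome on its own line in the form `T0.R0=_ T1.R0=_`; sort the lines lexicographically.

T0.R0=0 T1.R0=0
T0.R0=0 T1.R0=2
T0.R0=1 T1.R0=0
T0.R0=1 T1.R0=2

outcome vector order: (T0.R0,T1.R0)
|TSO outcomes| = 4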